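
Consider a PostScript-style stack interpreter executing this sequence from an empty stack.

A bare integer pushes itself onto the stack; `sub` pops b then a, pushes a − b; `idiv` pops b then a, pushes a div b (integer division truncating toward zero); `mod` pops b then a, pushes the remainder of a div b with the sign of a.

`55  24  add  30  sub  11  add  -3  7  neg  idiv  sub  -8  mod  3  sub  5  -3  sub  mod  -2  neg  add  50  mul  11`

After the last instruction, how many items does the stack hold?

55   → [55]
24   → [55, 24]
add  → [79]
30   → [79, 30]
sub  → [49]
11   → [49, 11]
add  → [60]
-3   → [60, -3]
7    → [60, -3, 7]
neg  → [60, -3, -7]
idiv → [60, 0]
sub  → [60]
-8   → [60, -8]
mod  → [4]
3    → [4, 3]
sub  → [1]
5    → [1, 5]
-3   → [1, 5, -3]
sub  → [1, 8]
mod  → [1]
-2   → [1, -2]
neg  → [1, 2]
add  → [3]
50   → [3, 50]
mul  → [150]
11   → [150, 11]

2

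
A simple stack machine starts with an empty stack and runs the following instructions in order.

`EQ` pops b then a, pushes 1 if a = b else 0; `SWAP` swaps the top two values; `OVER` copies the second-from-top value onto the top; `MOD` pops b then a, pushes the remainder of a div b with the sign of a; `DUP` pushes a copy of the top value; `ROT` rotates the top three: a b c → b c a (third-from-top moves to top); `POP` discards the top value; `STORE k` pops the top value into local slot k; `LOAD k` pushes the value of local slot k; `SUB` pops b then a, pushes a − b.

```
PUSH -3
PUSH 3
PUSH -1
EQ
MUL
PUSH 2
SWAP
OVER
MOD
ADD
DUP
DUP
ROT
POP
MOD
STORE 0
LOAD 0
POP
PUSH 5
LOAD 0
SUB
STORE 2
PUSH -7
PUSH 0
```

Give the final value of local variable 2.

5

PUSH -3  -3
PUSH 3   -3 3
PUSH -1  -3 3 -1
EQ       -3 0
MUL      0
PUSH 2   0 2
SWAP     2 0
OVER     2 0 2
MOD      2 0
ADD      2
DUP      2 2
DUP      2 2 2
ROT      2 2 2
POP      2 2
MOD      0
STORE 0  (empty)
LOAD 0   0
POP      (empty)
PUSH 5   5
LOAD 0   5 0
SUB      5
STORE 2  (empty)
PUSH -7  -7
PUSH 0   -7 0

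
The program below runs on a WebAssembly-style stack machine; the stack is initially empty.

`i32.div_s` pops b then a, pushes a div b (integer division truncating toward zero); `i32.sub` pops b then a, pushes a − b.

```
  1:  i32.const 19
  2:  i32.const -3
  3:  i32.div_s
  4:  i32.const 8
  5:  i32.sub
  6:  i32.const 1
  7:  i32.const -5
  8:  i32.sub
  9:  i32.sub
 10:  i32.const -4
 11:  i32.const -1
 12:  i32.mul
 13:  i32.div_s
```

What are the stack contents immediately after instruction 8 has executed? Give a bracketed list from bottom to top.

i32.const 19 : 19
i32.const -3 : 19 -3
i32.div_s    : -6
i32.const 8  : -6 8
i32.sub      : -14
i32.const 1  : -14 1
i32.const -5 : -14 1 -5
i32.sub      : -14 6

[-14, 6]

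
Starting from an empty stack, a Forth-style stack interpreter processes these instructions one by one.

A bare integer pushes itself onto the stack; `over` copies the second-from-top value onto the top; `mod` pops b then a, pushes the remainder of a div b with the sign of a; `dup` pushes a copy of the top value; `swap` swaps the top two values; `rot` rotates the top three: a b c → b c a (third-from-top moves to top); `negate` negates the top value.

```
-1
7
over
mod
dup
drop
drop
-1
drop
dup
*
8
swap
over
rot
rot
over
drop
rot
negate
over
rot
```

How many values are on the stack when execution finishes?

4

-1      [-1]
7       [-1, 7]
over    [-1, 7, -1]
mod     [-1, 0]
dup     [-1, 0, 0]
drop    [-1, 0]
drop    [-1]
-1      [-1, -1]
drop    [-1]
dup     [-1, -1]
*       [1]
8       [1, 8]
swap    [8, 1]
over    [8, 1, 8]
rot     [1, 8, 8]
rot     [8, 8, 1]
over    [8, 8, 1, 8]
drop    [8, 8, 1]
rot     [8, 1, 8]
negate  [8, 1, -8]
over    [8, 1, -8, 1]
rot     [8, -8, 1, 1]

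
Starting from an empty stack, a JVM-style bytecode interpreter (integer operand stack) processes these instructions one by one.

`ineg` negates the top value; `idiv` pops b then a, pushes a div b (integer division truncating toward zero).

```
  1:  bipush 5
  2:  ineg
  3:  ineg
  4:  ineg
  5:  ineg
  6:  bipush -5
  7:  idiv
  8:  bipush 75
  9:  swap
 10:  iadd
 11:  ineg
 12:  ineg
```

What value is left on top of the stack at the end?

bipush 5  -> [5]
ineg      -> [-5]
ineg      -> [5]
ineg      -> [-5]
ineg      -> [5]
bipush -5 -> [5, -5]
idiv      -> [-1]
bipush 75 -> [-1, 75]
swap      -> [75, -1]
iadd      -> [74]
ineg      -> [-74]
ineg      -> [74]

74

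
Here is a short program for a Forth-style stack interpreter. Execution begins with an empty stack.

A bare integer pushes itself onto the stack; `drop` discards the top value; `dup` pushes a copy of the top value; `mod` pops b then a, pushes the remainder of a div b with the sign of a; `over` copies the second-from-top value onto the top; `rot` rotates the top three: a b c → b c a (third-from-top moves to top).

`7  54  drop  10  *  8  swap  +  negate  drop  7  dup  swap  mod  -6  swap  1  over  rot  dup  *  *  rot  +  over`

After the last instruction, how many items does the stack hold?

7      → 7
54     → 7 54
drop   → 7
10     → 7 10
*      → 70
8      → 70 8
swap   → 8 70
+      → 78
negate → -78
drop   → (empty)
7      → 7
dup    → 7 7
swap   → 7 7
mod    → 0
-6     → 0 -6
swap   → -6 0
1      → -6 0 1
over   → -6 0 1 0
rot    → -6 1 0 0
dup    → -6 1 0 0 0
*      → -6 1 0 0
*      → -6 1 0
rot    → 1 0 -6
+      → 1 -6
over   → 1 -6 1

3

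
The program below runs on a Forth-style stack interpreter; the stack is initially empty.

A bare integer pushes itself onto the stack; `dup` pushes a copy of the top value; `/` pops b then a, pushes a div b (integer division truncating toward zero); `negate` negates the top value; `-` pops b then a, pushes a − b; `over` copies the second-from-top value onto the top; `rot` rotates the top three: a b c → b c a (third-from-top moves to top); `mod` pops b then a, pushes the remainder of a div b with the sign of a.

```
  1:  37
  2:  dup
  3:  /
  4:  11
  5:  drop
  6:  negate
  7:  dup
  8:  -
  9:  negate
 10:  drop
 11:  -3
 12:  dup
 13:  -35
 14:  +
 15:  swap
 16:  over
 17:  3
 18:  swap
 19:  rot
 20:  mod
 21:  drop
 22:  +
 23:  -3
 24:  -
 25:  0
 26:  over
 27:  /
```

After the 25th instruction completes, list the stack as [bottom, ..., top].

37     : [37]
dup    : [37, 37]
/      : [1]
11     : [1, 11]
drop   : [1]
negate : [-1]
dup    : [-1, -1]
-      : [0]
negate : [0]
drop   : []
-3     : [-3]
dup    : [-3, -3]
-35    : [-3, -3, -35]
+      : [-3, -38]
swap   : [-38, -3]
over   : [-38, -3, -38]
3      : [-38, -3, -38, 3]
swap   : [-38, -3, 3, -38]
rot    : [-38, 3, -38, -3]
mod    : [-38, 3, -2]
drop   : [-38, 3]
+      : [-35]
-3     : [-35, -3]
-      : [-32]
0      : [-32, 0]

[-32, 0]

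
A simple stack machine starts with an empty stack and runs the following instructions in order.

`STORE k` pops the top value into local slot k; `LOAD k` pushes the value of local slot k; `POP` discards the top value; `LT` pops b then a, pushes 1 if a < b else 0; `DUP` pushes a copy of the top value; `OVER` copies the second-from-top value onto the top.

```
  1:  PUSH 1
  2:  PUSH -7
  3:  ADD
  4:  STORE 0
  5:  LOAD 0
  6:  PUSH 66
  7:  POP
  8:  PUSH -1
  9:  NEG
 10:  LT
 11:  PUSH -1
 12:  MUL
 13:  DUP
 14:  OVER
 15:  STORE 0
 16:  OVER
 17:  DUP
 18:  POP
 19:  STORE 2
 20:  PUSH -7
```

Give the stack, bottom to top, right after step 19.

PUSH 1   [1]
PUSH -7  [1, -7]
ADD      [-6]
STORE 0  []
LOAD 0   [-6]
PUSH 66  [-6, 66]
POP      [-6]
PUSH -1  [-6, -1]
NEG      [-6, 1]
LT       [1]
PUSH -1  [1, -1]
MUL      [-1]
DUP      [-1, -1]
OVER     [-1, -1, -1]
STORE 0  [-1, -1]
OVER     [-1, -1, -1]
DUP      [-1, -1, -1, -1]
POP      [-1, -1, -1]
STORE 2  [-1, -1]

[-1, -1]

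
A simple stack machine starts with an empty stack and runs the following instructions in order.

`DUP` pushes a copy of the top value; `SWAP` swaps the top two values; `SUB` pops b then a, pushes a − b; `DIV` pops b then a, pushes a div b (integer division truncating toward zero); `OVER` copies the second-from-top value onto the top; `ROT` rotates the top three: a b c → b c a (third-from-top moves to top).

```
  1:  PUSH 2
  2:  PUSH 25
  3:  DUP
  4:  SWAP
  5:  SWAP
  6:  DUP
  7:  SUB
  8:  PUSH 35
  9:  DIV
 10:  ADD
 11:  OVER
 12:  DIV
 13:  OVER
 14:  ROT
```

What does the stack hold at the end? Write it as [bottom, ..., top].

[12, 2, 2]

PUSH 2  -> 2
PUSH 25 -> 2 25
DUP     -> 2 25 25
SWAP    -> 2 25 25
SWAP    -> 2 25 25
DUP     -> 2 25 25 25
SUB     -> 2 25 0
PUSH 35 -> 2 25 0 35
DIV     -> 2 25 0
ADD     -> 2 25
OVER    -> 2 25 2
DIV     -> 2 12
OVER    -> 2 12 2
ROT     -> 12 2 2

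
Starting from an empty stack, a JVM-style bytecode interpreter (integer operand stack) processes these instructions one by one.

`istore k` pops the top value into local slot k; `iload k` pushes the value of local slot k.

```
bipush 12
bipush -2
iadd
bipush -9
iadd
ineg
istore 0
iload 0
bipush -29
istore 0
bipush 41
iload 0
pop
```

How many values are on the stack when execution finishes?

2

bipush 12  → 12
bipush -2  → 12 -2
iadd       → 10
bipush -9  → 10 -9
iadd       → 1
ineg       → -1
istore 0   → (empty)
iload 0    → -1
bipush -29 → -1 -29
istore 0   → -1
bipush 41  → -1 41
iload 0    → -1 41 -29
pop        → -1 41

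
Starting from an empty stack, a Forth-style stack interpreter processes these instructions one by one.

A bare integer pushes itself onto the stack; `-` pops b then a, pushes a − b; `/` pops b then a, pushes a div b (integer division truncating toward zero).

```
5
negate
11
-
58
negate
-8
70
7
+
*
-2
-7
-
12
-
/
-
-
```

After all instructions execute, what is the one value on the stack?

130

5      -> 5
negate -> -5
11     -> -5 11
-      -> -16
58     -> -16 58
negate -> -16 -58
-8     -> -16 -58 -8
70     -> -16 -58 -8 70
7      -> -16 -58 -8 70 7
+      -> -16 -58 -8 77
*      -> -16 -58 -616
-2     -> -16 -58 -616 -2
-7     -> -16 -58 -616 -2 -7
-      -> -16 -58 -616 5
12     -> -16 -58 -616 5 12
-      -> -16 -58 -616 -7
/      -> -16 -58 88
-      -> -16 -146
-      -> 130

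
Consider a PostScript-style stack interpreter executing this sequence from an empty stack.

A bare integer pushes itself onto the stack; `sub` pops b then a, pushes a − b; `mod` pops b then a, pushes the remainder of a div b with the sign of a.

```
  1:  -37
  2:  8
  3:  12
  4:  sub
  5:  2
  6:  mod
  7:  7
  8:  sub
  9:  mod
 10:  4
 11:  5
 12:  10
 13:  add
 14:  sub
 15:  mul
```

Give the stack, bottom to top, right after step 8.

-37 : -37
8   : -37 8
12  : -37 8 12
sub : -37 -4
2   : -37 -4 2
mod : -37 0
7   : -37 0 7
sub : -37 -7

[-37, -7]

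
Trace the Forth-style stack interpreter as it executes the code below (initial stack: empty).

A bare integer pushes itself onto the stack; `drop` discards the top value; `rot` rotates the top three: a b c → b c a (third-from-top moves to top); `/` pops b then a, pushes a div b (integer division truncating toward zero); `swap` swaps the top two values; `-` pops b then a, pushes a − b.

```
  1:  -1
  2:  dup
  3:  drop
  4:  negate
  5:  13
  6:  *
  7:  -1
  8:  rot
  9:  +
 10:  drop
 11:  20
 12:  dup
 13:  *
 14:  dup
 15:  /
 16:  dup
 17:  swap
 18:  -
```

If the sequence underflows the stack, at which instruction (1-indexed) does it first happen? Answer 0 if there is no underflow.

-1     → -1
dup    → -1 -1
drop   → -1
negate → 1
13     → 1 13
*      → 13
-1     → 13 -1
rot  — needs 3 operands, stack has 2 → underflow

8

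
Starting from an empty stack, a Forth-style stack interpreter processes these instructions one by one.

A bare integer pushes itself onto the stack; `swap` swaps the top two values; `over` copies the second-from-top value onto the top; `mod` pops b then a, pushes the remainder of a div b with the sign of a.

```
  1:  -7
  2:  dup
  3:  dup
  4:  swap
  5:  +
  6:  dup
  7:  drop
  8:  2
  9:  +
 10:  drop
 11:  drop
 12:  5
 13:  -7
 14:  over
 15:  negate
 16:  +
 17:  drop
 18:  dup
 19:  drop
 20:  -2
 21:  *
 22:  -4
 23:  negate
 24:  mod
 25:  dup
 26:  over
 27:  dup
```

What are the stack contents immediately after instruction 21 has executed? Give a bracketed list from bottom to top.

-7     → [-7]
dup    → [-7, -7]
dup    → [-7, -7, -7]
swap   → [-7, -7, -7]
+      → [-7, -14]
dup    → [-7, -14, -14]
drop   → [-7, -14]
2      → [-7, -14, 2]
+      → [-7, -12]
drop   → [-7]
drop   → []
5      → [5]
-7     → [5, -7]
over   → [5, -7, 5]
negate → [5, -7, -5]
+      → [5, -12]
drop   → [5]
dup    → [5, 5]
drop   → [5]
-2     → [5, -2]
*      → [-10]

[-10]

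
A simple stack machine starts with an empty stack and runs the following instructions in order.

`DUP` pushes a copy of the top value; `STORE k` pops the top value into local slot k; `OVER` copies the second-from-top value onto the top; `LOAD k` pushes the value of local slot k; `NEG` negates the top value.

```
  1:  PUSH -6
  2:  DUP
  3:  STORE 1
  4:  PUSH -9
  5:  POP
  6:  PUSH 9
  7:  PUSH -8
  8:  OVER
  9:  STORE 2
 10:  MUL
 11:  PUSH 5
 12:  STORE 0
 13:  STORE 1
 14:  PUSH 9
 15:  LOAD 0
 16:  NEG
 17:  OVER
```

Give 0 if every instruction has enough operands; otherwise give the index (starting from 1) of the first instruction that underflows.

0

PUSH -6 → -6
DUP     → -6 -6
STORE 1 → -6
PUSH -9 → -6 -9
POP     → -6
PUSH 9  → -6 9
PUSH -8 → -6 9 -8
OVER    → -6 9 -8 9
STORE 2 → -6 9 -8
MUL     → -6 -72
PUSH 5  → -6 -72 5
STORE 0 → -6 -72
STORE 1 → -6
PUSH 9  → -6 9
LOAD 0  → -6 9 5
NEG     → -6 9 -5
OVER    → -6 9 -5 9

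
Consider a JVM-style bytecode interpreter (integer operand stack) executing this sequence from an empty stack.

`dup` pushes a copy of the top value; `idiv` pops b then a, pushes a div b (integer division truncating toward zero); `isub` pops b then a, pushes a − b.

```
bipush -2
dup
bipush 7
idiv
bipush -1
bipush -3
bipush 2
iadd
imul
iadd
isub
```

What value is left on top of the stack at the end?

bipush -2  [-2]
dup        [-2, -2]
bipush 7   [-2, -2, 7]
idiv       [-2, 0]
bipush -1  [-2, 0, -1]
bipush -3  [-2, 0, -1, -3]
bipush 2   [-2, 0, -1, -3, 2]
iadd       [-2, 0, -1, -1]
imul       [-2, 0, 1]
iadd       [-2, 1]
isub       [-3]

-3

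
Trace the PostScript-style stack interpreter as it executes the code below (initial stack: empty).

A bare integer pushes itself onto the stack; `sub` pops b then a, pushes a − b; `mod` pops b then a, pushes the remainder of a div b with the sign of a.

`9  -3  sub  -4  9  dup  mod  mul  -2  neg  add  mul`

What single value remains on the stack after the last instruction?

24

9   : [9]
-3  : [9, -3]
sub : [12]
-4  : [12, -4]
9   : [12, -4, 9]
dup : [12, -4, 9, 9]
mod : [12, -4, 0]
mul : [12, 0]
-2  : [12, 0, -2]
neg : [12, 0, 2]
add : [12, 2]
mul : [24]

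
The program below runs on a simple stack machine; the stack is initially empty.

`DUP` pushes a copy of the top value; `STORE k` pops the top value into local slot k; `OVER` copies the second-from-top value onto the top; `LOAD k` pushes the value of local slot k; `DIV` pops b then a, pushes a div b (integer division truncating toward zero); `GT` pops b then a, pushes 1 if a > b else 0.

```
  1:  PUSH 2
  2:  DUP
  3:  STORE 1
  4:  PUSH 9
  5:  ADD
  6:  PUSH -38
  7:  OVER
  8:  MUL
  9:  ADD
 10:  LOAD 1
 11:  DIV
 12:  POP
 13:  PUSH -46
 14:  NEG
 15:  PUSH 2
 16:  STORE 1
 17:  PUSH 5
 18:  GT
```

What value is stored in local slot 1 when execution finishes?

PUSH 2   → 2
DUP      → 2 2
STORE 1  → 2
PUSH 9   → 2 9
ADD      → 11
PUSH -38 → 11 -38
OVER     → 11 -38 11
MUL      → 11 -418
ADD      → -407
LOAD 1   → -407 2
DIV      → -203
POP      → (empty)
PUSH -46 → -46
NEG      → 46
PUSH 2   → 46 2
STORE 1  → 46
PUSH 5   → 46 5
GT       → 1

2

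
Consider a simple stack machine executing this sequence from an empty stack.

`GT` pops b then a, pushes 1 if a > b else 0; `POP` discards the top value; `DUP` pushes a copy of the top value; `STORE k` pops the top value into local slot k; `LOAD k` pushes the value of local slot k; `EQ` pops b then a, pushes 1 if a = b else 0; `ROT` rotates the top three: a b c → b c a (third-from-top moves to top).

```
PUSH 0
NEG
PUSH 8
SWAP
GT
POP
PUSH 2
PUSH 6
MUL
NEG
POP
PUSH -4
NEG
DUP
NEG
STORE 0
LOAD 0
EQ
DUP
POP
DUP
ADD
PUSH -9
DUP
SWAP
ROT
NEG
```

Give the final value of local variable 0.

-4

PUSH 0  -> 0
NEG     -> 0
PUSH 8  -> 0 8
SWAP    -> 8 0
GT      -> 1
POP     -> (empty)
PUSH 2  -> 2
PUSH 6  -> 2 6
MUL     -> 12
NEG     -> -12
POP     -> (empty)
PUSH -4 -> -4
NEG     -> 4
DUP     -> 4 4
NEG     -> 4 -4
STORE 0 -> 4
LOAD 0  -> 4 -4
EQ      -> 0
DUP     -> 0 0
POP     -> 0
DUP     -> 0 0
ADD     -> 0
PUSH -9 -> 0 -9
DUP     -> 0 -9 -9
SWAP    -> 0 -9 -9
ROT     -> -9 -9 0
NEG     -> -9 -9 0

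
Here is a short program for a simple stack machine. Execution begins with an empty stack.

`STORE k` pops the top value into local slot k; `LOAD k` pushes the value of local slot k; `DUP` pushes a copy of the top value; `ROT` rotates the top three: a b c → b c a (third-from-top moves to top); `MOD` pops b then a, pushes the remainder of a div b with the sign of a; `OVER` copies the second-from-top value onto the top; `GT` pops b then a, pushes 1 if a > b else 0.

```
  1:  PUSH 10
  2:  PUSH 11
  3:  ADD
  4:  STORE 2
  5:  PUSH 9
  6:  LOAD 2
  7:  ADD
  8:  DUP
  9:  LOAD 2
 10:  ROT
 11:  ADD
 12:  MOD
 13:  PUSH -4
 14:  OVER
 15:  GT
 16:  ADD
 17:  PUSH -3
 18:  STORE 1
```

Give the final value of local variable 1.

-3

PUSH 10  10
PUSH 11  10 11
ADD      21
STORE 2  (empty)
PUSH 9   9
LOAD 2   9 21
ADD      30
DUP      30 30
LOAD 2   30 30 21
ROT      30 21 30
ADD      30 51
MOD      30
PUSH -4  30 -4
OVER     30 -4 30
GT       30 0
ADD      30
PUSH -3  30 -3
STORE 1  30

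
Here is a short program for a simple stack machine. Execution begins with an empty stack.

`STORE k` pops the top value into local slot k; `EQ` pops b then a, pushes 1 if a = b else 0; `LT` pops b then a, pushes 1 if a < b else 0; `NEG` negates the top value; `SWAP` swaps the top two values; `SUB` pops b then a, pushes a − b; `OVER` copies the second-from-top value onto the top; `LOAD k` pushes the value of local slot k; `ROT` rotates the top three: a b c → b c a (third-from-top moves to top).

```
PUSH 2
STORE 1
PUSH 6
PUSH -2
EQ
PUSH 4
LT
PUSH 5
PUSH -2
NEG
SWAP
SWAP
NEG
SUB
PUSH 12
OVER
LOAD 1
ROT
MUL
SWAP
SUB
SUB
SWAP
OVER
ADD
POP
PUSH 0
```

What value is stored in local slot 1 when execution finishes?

PUSH 2   2
STORE 1  (empty)
PUSH 6   6
PUSH -2  6 -2
EQ       0
PUSH 4   0 4
LT       1
PUSH 5   1 5
PUSH -2  1 5 -2
NEG      1 5 2
SWAP     1 2 5
SWAP     1 5 2
NEG      1 5 -2
SUB      1 7
PUSH 12  1 7 12
OVER     1 7 12 7
LOAD 1   1 7 12 7 2
ROT      1 7 7 2 12
MUL      1 7 7 24
SWAP     1 7 24 7
SUB      1 7 17
SUB      1 -10
SWAP     -10 1
OVER     -10 1 -10
ADD      -10 -9
POP      -10
PUSH 0   -10 0

2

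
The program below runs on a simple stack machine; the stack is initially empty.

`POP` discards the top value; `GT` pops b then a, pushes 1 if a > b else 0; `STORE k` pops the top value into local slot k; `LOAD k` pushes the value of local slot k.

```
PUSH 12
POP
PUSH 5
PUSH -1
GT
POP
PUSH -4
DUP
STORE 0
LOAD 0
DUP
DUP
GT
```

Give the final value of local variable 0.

PUSH 12  [12]
POP      []
PUSH 5   [5]
PUSH -1  [5, -1]
GT       [1]
POP      []
PUSH -4  [-4]
DUP      [-4, -4]
STORE 0  [-4]
LOAD 0   [-4, -4]
DUP      [-4, -4, -4]
DUP      [-4, -4, -4, -4]
GT       [-4, -4, 0]

-4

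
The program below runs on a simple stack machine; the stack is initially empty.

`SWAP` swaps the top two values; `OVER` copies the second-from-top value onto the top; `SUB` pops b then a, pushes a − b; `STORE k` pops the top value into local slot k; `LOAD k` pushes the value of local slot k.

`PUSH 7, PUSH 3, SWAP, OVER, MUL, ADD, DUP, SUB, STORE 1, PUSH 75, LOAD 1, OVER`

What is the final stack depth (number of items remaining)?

PUSH 7  -> 7
PUSH 3  -> 7 3
SWAP    -> 3 7
OVER    -> 3 7 3
MUL     -> 3 21
ADD     -> 24
DUP     -> 24 24
SUB     -> 0
STORE 1 -> (empty)
PUSH 75 -> 75
LOAD 1  -> 75 0
OVER    -> 75 0 75

3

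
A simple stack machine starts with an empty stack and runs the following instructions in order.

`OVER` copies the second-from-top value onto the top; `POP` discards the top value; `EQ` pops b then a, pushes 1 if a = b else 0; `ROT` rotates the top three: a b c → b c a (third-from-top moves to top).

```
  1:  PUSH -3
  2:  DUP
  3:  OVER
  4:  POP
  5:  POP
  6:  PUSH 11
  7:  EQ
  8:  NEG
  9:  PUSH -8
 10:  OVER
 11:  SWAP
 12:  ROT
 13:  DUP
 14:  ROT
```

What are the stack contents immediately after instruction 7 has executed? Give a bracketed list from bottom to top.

PUSH -3  -3
DUP      -3 -3
OVER     -3 -3 -3
POP      -3 -3
POP      -3
PUSH 11  -3 11
EQ       0

[0]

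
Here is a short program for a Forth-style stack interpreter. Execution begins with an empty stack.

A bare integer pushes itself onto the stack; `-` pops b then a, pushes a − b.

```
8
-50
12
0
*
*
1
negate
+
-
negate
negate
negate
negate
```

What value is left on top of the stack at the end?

9

8      -> [8]
-50    -> [8, -50]
12     -> [8, -50, 12]
0      -> [8, -50, 12, 0]
*      -> [8, -50, 0]
*      -> [8, 0]
1      -> [8, 0, 1]
negate -> [8, 0, -1]
+      -> [8, -1]
-      -> [9]
negate -> [-9]
negate -> [9]
negate -> [-9]
negate -> [9]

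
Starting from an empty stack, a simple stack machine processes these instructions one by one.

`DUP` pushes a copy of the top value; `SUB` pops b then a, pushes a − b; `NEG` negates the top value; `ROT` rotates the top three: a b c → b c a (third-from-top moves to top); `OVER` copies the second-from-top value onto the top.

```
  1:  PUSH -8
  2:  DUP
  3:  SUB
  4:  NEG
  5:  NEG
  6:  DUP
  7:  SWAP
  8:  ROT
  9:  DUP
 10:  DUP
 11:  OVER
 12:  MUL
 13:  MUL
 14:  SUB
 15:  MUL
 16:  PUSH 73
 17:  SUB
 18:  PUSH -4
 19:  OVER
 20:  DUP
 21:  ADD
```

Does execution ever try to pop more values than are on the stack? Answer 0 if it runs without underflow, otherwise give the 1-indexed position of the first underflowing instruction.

PUSH -8 → [-8]
DUP     → [-8, -8]
SUB     → [0]
NEG     → [0]
NEG     → [0]
DUP     → [0, 0]
SWAP    → [0, 0]
ROT  — needs 3 operands, stack has 2 → underflow

8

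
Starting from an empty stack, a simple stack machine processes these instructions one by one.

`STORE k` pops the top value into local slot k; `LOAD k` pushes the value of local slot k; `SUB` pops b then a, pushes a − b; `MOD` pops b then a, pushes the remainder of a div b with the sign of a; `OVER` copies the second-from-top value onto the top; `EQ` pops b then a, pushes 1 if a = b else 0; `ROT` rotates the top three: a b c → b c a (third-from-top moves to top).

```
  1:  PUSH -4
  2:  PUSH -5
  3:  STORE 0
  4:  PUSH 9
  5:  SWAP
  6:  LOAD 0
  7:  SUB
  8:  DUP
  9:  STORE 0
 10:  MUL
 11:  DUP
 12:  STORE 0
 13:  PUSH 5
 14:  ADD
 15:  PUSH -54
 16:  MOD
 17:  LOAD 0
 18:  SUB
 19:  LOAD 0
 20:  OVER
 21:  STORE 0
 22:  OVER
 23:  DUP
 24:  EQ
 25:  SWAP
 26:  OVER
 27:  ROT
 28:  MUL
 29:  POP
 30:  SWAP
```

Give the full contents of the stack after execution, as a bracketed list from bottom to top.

PUSH -4  : [-4]
PUSH -5  : [-4, -5]
STORE 0  : [-4]
PUSH 9   : [-4, 9]
SWAP     : [9, -4]
LOAD 0   : [9, -4, -5]
SUB      : [9, 1]
DUP      : [9, 1, 1]
STORE 0  : [9, 1]
MUL      : [9]
DUP      : [9, 9]
STORE 0  : [9]
PUSH 5   : [9, 5]
ADD      : [14]
PUSH -54 : [14, -54]
MOD      : [14]
LOAD 0   : [14, 9]
SUB      : [5]
LOAD 0   : [5, 9]
OVER     : [5, 9, 5]
STORE 0  : [5, 9]
OVER     : [5, 9, 5]
DUP      : [5, 9, 5, 5]
EQ       : [5, 9, 1]
SWAP     : [5, 1, 9]
OVER     : [5, 1, 9, 1]
ROT      : [5, 9, 1, 1]
MUL      : [5, 9, 1]
POP      : [5, 9]
SWAP     : [9, 5]

[9, 5]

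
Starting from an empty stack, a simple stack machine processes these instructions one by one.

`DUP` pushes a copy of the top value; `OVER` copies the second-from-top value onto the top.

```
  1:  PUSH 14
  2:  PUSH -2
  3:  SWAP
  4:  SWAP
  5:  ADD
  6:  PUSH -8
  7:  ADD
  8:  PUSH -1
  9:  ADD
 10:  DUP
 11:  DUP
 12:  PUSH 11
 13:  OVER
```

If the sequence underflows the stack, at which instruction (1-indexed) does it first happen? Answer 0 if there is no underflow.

PUSH 14 → [14]
PUSH -2 → [14, -2]
SWAP    → [-2, 14]
SWAP    → [14, -2]
ADD     → [12]
PUSH -8 → [12, -8]
ADD     → [4]
PUSH -1 → [4, -1]
ADD     → [3]
DUP     → [3, 3]
DUP     → [3, 3, 3]
PUSH 11 → [3, 3, 3, 11]
OVER    → [3, 3, 3, 11, 3]

0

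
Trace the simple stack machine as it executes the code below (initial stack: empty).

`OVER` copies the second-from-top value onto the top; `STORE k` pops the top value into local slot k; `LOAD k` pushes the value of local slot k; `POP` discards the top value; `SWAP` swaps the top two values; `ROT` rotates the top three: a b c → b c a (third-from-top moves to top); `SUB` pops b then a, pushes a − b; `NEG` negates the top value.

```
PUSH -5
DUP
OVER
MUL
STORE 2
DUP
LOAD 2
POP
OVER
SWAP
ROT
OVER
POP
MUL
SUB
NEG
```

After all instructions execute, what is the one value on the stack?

30

PUSH -5 : -5
DUP     : -5 -5
OVER    : -5 -5 -5
MUL     : -5 25
STORE 2 : -5
DUP     : -5 -5
LOAD 2  : -5 -5 25
POP     : -5 -5
OVER    : -5 -5 -5
SWAP    : -5 -5 -5
ROT     : -5 -5 -5
OVER    : -5 -5 -5 -5
POP     : -5 -5 -5
MUL     : -5 25
SUB     : -30
NEG     : 30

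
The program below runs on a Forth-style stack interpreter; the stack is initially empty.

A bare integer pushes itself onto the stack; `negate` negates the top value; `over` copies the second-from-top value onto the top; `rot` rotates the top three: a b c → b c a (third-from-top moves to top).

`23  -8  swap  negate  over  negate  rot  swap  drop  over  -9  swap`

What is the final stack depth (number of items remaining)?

4

23     → [23]
-8     → [23, -8]
swap   → [-8, 23]
negate → [-8, -23]
over   → [-8, -23, -8]
negate → [-8, -23, 8]
rot    → [-23, 8, -8]
swap   → [-23, -8, 8]
drop   → [-23, -8]
over   → [-23, -8, -23]
-9     → [-23, -8, -23, -9]
swap   → [-23, -8, -9, -23]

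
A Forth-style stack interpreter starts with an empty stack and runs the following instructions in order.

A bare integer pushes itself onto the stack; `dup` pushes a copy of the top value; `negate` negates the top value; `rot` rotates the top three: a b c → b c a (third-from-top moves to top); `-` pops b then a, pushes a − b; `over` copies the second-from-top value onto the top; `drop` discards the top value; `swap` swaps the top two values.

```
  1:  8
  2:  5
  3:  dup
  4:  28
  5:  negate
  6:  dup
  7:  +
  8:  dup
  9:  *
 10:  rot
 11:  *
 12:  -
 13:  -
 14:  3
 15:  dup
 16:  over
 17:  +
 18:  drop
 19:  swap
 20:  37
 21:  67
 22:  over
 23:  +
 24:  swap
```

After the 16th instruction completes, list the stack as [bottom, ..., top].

[15683, 3, 3, 3]

8      : [8]
5      : [8, 5]
dup    : [8, 5, 5]
28     : [8, 5, 5, 28]
negate : [8, 5, 5, -28]
dup    : [8, 5, 5, -28, -28]
+      : [8, 5, 5, -56]
dup    : [8, 5, 5, -56, -56]
*      : [8, 5, 5, 3136]
rot    : [8, 5, 3136, 5]
*      : [8, 5, 15680]
-      : [8, -15675]
-      : [15683]
3      : [15683, 3]
dup    : [15683, 3, 3]
over   : [15683, 3, 3, 3]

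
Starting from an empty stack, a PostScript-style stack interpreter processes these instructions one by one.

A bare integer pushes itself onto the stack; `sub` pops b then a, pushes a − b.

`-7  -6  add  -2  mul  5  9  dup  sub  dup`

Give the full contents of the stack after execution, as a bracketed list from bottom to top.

[26, 5, 0, 0]

-7  : [-7]
-6  : [-7, -6]
add : [-13]
-2  : [-13, -2]
mul : [26]
5   : [26, 5]
9   : [26, 5, 9]
dup : [26, 5, 9, 9]
sub : [26, 5, 0]
dup : [26, 5, 0, 0]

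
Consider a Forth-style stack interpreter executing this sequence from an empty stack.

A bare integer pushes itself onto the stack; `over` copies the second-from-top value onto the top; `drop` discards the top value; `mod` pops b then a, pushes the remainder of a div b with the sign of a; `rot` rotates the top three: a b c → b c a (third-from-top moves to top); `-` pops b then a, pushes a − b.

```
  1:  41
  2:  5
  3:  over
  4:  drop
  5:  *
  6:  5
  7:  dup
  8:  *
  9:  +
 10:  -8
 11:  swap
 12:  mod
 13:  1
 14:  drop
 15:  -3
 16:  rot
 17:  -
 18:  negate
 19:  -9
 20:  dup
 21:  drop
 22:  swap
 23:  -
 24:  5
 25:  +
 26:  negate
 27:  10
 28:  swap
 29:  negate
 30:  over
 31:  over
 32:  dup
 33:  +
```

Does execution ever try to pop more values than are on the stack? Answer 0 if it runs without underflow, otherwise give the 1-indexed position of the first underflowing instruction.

16

41   : 41
5    : 41 5
over : 41 5 41
drop : 41 5
*    : 205
5    : 205 5
dup  : 205 5 5
*    : 205 25
+    : 230
-8   : 230 -8
swap : -8 230
mod  : -8
1    : -8 1
drop : -8
-3   : -8 -3
rot  — needs 3 operands, stack has 2 → underflow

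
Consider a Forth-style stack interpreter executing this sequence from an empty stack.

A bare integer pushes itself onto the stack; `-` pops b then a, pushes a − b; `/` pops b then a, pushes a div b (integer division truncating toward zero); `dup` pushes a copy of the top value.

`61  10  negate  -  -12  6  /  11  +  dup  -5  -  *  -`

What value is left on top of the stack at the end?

-55

61     -> 61
10     -> 61 10
negate -> 61 -10
-      -> 71
-12    -> 71 -12
6      -> 71 -12 6
/      -> 71 -2
11     -> 71 -2 11
+      -> 71 9
dup    -> 71 9 9
-5     -> 71 9 9 -5
-      -> 71 9 14
*      -> 71 126
-      -> -55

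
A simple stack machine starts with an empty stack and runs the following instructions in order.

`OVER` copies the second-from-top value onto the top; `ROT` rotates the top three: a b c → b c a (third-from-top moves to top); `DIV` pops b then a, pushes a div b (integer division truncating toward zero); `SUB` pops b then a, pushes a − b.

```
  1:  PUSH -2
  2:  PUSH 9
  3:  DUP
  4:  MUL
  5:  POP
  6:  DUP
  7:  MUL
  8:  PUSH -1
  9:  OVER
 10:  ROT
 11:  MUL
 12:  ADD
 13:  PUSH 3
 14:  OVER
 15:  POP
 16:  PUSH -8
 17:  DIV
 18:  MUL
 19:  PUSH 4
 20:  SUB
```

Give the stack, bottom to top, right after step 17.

PUSH -2 -> -2
PUSH 9  -> -2 9
DUP     -> -2 9 9
MUL     -> -2 81
POP     -> -2
DUP     -> -2 -2
MUL     -> 4
PUSH -1 -> 4 -1
OVER    -> 4 -1 4
ROT     -> -1 4 4
MUL     -> -1 16
ADD     -> 15
PUSH 3  -> 15 3
OVER    -> 15 3 15
POP     -> 15 3
PUSH -8 -> 15 3 -8
DIV     -> 15 0

[15, 0]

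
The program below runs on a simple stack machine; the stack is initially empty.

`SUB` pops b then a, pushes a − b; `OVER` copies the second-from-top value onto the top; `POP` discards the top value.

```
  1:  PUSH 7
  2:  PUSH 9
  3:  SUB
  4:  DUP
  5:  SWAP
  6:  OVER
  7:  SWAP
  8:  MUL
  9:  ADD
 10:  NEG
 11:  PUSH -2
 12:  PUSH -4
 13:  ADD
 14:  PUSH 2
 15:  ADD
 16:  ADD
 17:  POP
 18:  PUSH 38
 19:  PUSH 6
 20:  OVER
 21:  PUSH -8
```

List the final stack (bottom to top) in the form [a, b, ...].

PUSH 7  -> [7]
PUSH 9  -> [7, 9]
SUB     -> [-2]
DUP     -> [-2, -2]
SWAP    -> [-2, -2]
OVER    -> [-2, -2, -2]
SWAP    -> [-2, -2, -2]
MUL     -> [-2, 4]
ADD     -> [2]
NEG     -> [-2]
PUSH -2 -> [-2, -2]
PUSH -4 -> [-2, -2, -4]
ADD     -> [-2, -6]
PUSH 2  -> [-2, -6, 2]
ADD     -> [-2, -4]
ADD     -> [-6]
POP     -> []
PUSH 38 -> [38]
PUSH 6  -> [38, 6]
OVER    -> [38, 6, 38]
PUSH -8 -> [38, 6, 38, -8]

[38, 6, 38, -8]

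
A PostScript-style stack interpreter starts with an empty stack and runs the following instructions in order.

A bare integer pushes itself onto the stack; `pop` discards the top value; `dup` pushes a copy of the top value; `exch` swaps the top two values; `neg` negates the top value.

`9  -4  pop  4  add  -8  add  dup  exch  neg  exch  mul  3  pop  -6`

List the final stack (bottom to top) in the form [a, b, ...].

9    → 9
-4   → 9 -4
pop  → 9
4    → 9 4
add  → 13
-8   → 13 -8
add  → 5
dup  → 5 5
exch → 5 5
neg  → 5 -5
exch → -5 5
mul  → -25
3    → -25 3
pop  → -25
-6   → -25 -6

[-25, -6]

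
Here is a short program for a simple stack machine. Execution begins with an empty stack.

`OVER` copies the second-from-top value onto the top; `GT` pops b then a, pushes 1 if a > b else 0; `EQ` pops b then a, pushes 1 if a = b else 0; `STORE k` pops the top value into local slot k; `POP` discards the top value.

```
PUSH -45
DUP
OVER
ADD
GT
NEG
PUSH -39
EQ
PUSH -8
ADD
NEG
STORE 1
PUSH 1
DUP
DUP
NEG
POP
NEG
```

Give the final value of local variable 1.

PUSH -45 -> -45
DUP      -> -45 -45
OVER     -> -45 -45 -45
ADD      -> -45 -90
GT       -> 1
NEG      -> -1
PUSH -39 -> -1 -39
EQ       -> 0
PUSH -8  -> 0 -8
ADD      -> -8
NEG      -> 8
STORE 1  -> (empty)
PUSH 1   -> 1
DUP      -> 1 1
DUP      -> 1 1 1
NEG      -> 1 1 -1
POP      -> 1 1
NEG      -> 1 -1

8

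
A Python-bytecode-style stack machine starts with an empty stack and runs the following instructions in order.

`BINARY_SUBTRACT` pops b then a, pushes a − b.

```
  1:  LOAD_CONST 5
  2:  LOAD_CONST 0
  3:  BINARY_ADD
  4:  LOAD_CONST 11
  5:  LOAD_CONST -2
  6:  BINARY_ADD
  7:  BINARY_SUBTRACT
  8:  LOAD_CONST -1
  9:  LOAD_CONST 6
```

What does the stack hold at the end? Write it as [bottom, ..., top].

[-4, -1, 6]

LOAD_CONST 5    → 5
LOAD_CONST 0    → 5 0
BINARY_ADD      → 5
LOAD_CONST 11   → 5 11
LOAD_CONST -2   → 5 11 -2
BINARY_ADD      → 5 9
BINARY_SUBTRACT → -4
LOAD_CONST -1   → -4 -1
LOAD_CONST 6    → -4 -1 6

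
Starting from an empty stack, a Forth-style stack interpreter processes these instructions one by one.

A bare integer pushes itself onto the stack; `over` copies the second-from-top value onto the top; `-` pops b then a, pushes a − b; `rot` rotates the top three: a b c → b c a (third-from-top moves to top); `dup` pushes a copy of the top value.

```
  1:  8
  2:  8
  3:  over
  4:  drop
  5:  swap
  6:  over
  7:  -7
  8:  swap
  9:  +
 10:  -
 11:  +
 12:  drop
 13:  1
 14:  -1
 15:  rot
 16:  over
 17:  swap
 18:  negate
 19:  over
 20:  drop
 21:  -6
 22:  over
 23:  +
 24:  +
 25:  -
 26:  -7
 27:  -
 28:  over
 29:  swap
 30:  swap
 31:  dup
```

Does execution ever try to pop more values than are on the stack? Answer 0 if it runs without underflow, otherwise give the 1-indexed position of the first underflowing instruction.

8     [8]
8     [8, 8]
over  [8, 8, 8]
drop  [8, 8]
swap  [8, 8]
over  [8, 8, 8]
-7    [8, 8, 8, -7]
swap  [8, 8, -7, 8]
+     [8, 8, 1]
-     [8, 7]
+     [15]
drop  []
1     [1]
-1    [1, -1]
rot  — needs 3 operands, stack has 2 → underflow

15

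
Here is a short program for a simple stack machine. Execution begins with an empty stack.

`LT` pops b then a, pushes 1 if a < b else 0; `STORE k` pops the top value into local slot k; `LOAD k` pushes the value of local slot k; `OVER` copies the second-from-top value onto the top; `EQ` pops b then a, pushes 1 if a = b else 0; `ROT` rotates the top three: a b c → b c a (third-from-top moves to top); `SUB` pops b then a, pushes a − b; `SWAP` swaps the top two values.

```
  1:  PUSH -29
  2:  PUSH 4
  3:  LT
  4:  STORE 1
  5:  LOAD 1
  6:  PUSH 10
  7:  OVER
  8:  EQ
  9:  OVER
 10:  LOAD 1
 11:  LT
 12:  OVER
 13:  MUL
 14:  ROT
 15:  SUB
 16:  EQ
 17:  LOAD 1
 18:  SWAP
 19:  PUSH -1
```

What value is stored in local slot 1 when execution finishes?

1

PUSH -29  -29
PUSH 4    -29 4
LT        1
STORE 1   (empty)
LOAD 1    1
PUSH 10   1 10
OVER      1 10 1
EQ        1 0
OVER      1 0 1
LOAD 1    1 0 1 1
LT        1 0 0
OVER      1 0 0 0
MUL       1 0 0
ROT       0 0 1
SUB       0 -1
EQ        0
LOAD 1    0 1
SWAP      1 0
PUSH -1   1 0 -1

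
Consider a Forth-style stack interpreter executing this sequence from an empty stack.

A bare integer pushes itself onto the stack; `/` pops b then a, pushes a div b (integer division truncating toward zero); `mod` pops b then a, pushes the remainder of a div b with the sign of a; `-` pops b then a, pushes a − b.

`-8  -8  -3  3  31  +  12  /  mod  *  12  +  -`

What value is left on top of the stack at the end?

-28

-8  -> -8
-8  -> -8 -8
-3  -> -8 -8 -3
3   -> -8 -8 -3 3
31  -> -8 -8 -3 3 31
+   -> -8 -8 -3 34
12  -> -8 -8 -3 34 12
/   -> -8 -8 -3 2
mod -> -8 -8 -1
*   -> -8 8
12  -> -8 8 12
+   -> -8 20
-   -> -28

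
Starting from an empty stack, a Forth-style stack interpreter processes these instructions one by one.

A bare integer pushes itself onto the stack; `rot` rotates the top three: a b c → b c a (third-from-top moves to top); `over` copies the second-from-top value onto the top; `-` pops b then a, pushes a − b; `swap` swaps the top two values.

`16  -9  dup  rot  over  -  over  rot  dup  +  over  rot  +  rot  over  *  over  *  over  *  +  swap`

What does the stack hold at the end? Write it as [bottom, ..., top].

[-9, -145818, -18]

16    [16]
-9    [16, -9]
dup   [16, -9, -9]
rot   [-9, -9, 16]
over  [-9, -9, 16, -9]
-     [-9, -9, 25]
over  [-9, -9, 25, -9]
rot   [-9, 25, -9, -9]
dup   [-9, 25, -9, -9, -9]
+     [-9, 25, -9, -18]
over  [-9, 25, -9, -18, -9]
rot   [-9, 25, -18, -9, -9]
+     [-9, 25, -18, -18]
rot   [-9, -18, -18, 25]
over  [-9, -18, -18, 25, -18]
*     [-9, -18, -18, -450]
over  [-9, -18, -18, -450, -18]
*     [-9, -18, -18, 8100]
over  [-9, -18, -18, 8100, -18]
*     [-9, -18, -18, -145800]
+     [-9, -18, -145818]
swap  [-9, -145818, -18]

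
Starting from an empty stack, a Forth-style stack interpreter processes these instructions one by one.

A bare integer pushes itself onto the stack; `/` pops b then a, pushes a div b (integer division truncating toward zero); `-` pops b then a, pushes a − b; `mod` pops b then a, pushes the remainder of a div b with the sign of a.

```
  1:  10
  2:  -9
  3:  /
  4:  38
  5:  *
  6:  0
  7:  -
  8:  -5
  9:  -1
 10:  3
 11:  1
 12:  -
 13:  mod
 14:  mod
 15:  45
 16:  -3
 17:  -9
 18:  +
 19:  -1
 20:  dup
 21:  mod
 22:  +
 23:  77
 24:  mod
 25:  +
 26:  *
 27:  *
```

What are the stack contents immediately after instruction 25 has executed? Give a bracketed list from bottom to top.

[-38, 0, 33]

10  -> 10
-9  -> 10 -9
/   -> -1
38  -> -1 38
*   -> -38
0   -> -38 0
-   -> -38
-5  -> -38 -5
-1  -> -38 -5 -1
3   -> -38 -5 -1 3
1   -> -38 -5 -1 3 1
-   -> -38 -5 -1 2
mod -> -38 -5 -1
mod -> -38 0
45  -> -38 0 45
-3  -> -38 0 45 -3
-9  -> -38 0 45 -3 -9
+   -> -38 0 45 -12
-1  -> -38 0 45 -12 -1
dup -> -38 0 45 -12 -1 -1
mod -> -38 0 45 -12 0
+   -> -38 0 45 -12
77  -> -38 0 45 -12 77
mod -> -38 0 45 -12
+   -> -38 0 33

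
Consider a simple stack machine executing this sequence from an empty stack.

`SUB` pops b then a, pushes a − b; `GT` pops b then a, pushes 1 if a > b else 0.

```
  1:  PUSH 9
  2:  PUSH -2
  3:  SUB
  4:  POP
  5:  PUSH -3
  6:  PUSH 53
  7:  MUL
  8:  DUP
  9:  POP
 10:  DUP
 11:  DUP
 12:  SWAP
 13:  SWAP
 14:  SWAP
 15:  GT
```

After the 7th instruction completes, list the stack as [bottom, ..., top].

PUSH 9  : 9
PUSH -2 : 9 -2
SUB     : 11
POP     : (empty)
PUSH -3 : -3
PUSH 53 : -3 53
MUL     : -159

[-159]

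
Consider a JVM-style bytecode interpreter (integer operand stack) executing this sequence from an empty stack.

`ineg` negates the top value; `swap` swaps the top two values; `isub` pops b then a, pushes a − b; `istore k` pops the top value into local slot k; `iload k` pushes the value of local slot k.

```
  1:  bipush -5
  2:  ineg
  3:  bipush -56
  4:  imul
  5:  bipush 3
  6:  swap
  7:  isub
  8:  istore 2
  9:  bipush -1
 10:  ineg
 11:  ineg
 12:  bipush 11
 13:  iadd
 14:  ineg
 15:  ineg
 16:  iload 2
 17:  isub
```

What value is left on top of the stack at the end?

bipush -5  → -5
ineg       → 5
bipush -56 → 5 -56
imul       → -280
bipush 3   → -280 3
swap       → 3 -280
isub       → 283
istore 2   → (empty)
bipush -1  → -1
ineg       → 1
ineg       → -1
bipush 11  → -1 11
iadd       → 10
ineg       → -10
ineg       → 10
iload 2    → 10 283
isub       → -273

-273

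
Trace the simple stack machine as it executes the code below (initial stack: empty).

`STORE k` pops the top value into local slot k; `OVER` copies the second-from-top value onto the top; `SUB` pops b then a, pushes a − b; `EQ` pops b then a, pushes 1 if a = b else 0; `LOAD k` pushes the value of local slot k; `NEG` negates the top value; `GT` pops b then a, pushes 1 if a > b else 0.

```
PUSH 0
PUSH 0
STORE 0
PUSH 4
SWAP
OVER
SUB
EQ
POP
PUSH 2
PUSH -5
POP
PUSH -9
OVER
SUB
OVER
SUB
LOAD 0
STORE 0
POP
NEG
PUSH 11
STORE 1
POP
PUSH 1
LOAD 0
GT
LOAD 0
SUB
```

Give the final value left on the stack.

1

PUSH 0   0
PUSH 0   0 0
STORE 0  0
PUSH 4   0 4
SWAP     4 0
OVER     4 0 4
SUB      4 -4
EQ       0
POP      (empty)
PUSH 2   2
PUSH -5  2 -5
POP      2
PUSH -9  2 -9
OVER     2 -9 2
SUB      2 -11
OVER     2 -11 2
SUB      2 -13
LOAD 0   2 -13 0
STORE 0  2 -13
POP      2
NEG      -2
PUSH 11  -2 11
STORE 1  -2
POP      (empty)
PUSH 1   1
LOAD 0   1 0
GT       1
LOAD 0   1 0
SUB      1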